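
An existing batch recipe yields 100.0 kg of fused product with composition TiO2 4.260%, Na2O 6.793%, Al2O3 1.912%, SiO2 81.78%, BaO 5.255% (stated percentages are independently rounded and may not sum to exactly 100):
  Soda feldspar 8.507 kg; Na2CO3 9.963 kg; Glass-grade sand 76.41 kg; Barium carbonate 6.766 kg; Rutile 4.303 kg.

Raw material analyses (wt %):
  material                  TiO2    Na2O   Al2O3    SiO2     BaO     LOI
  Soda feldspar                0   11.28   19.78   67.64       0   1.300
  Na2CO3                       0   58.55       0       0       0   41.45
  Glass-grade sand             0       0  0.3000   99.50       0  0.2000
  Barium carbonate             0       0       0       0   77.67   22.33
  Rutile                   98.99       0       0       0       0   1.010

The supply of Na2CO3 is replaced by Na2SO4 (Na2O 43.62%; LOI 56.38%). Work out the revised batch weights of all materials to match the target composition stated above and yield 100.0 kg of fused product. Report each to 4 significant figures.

The whole derivation runs at exact precision throughout — the intermediate values are displayed with 4-significant-figure rounding as written; every reported number takes just one rounding — derived quantities (the yield, LOI, glass mass, the five compositions, totals) are rebuilt in full precision from the weighed amounts per 100.0 kg of glass, as set out in the question or the answer.
Target oxide masses per 100.0 kg fused product:
  TiO2: 4.260% × 100.0 = 4.260 kg
  Na2O: 6.793% × 100.0 = 6.793 kg
  Al2O3: 1.912% × 100.0 = 1.912 kg
  SiO2: 81.78% × 100.0 = 81.78 kg
  BaO: 5.255% × 100.0 = 5.255 kg
Checking each oxide sum using the reported weights, for the quoted basis mass (oxide sums agree with the targets exact up to rounding of places):
  TiO2: 4.303·0.9899 = 4.260 kg (target 4.260 kg)
  Na2O: 8.507·0.1128 + 13.37·0.4362 = 6.792 kg (target 6.793 kg)
  Al2O3: 8.507·0.1978 + 76.41·0.003000 = 1.912 kg (target 1.912 kg)
  SiO2: 8.507·0.6764 + 76.41·0.9950 = 81.78 kg (target 81.78 kg)
  BaO: 6.766·0.7767 = 5.255 kg (target 5.255 kg)
Consistency of the glass mass: batch Σ − ignition loss = 100.0 kg (summing oxide targets gives 100.0 kg; with the basis standing at 100.0 kg — deltas are rounding alone).
Adding the batch up: Σ batch = 109.4 kg; loss to ignition Σ batch·LOI = 9.356 kg; as yield: glass ÷ batch → 91.44%.

Revised batch per 100.0 kg fused product:
  Soda feldspar: 8.507 kg
  Na2SO4: 13.37 kg
  Glass-grade sand: 76.41 kg
  Barium carbonate: 6.766 kg
  Rutile: 4.303 kg
Total batch = 109.4 kg; LOI loss = 9.356 kg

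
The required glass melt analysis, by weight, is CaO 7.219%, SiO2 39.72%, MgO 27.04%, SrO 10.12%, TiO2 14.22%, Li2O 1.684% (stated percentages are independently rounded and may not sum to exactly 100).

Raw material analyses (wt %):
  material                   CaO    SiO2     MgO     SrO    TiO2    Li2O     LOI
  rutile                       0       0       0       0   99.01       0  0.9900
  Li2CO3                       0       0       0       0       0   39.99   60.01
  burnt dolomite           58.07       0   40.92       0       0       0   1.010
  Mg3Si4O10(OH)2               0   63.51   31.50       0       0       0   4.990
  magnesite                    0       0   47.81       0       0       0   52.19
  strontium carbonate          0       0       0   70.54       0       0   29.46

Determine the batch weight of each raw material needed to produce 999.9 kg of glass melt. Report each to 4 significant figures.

Batch per 999.9 kg glass melt:
  rutile: 143.6 kg
  Li2CO3: 42.11 kg
  burnt dolomite: 124.3 kg
  Mg3Si4O10(OH)2: 625.4 kg
  magnesite: 47.11 kg
  strontium carbonate: 143.5 kg
Total batch = 1126 kg; LOI loss = 126.0 kg; yield = 88.81%

All arithmetic runs at full float precision in every operation — the intermediate values appear rounded to 4 significant figures; every reported result carries a single rounding; derived quantities (the six compositions, ignition loss, the yield, the totals, net glass mass) are re-derived from the batch weights on 999.9 kg of glass in full precision, exactly as shown in either problem or answer.
Target masses of each oxide per 999.9 kg glass melt:
  CaO: 7.219% × 999.9 = 72.18 kg
  SiO2: 39.72% × 999.9 = 397.2 kg
  MgO: 27.04% × 999.9 = 270.4 kg
  SrO: 10.12% × 999.9 = 101.2 kg
  TiO2: 14.22% × 999.9 = 142.2 kg
  Li2O: 1.684% × 999.9 = 16.84 kg
Sums-versus-targets review from the weights as reported, relative to the basis at hand (every target is met by its sum modulo rounding of the values):
  CaO: 124.3·0.5807 = 72.18 kg (target 72.18 kg)
  SiO2: 625.4·0.6351 = 397.2 kg (target 397.2 kg)
  MgO: 124.3·0.4092 + 625.4·0.3150 + 47.11·0.4781 = 270.4 kg (target 270.4 kg)
  SrO: 143.5·0.7054 = 101.2 kg (target 101.2 kg)
  TiO2: 143.6·0.9901 = 142.2 kg (target 142.2 kg)
  Li2O: 42.11·0.3999 = 16.84 kg (target 16.84 kg)
Glass mass check: Σ batch − LOI loss = 1000 kg (per-oxide target masses sum to 999.9 kg; versus the stated basis of 999.9 kg — rounding explains the deltas).
Adding the batch up: Σ batch = 1126 kg; ignition loss, Σ(batch × LOI) = 126.0 kg; as yield: glass ÷ batch → 88.81%.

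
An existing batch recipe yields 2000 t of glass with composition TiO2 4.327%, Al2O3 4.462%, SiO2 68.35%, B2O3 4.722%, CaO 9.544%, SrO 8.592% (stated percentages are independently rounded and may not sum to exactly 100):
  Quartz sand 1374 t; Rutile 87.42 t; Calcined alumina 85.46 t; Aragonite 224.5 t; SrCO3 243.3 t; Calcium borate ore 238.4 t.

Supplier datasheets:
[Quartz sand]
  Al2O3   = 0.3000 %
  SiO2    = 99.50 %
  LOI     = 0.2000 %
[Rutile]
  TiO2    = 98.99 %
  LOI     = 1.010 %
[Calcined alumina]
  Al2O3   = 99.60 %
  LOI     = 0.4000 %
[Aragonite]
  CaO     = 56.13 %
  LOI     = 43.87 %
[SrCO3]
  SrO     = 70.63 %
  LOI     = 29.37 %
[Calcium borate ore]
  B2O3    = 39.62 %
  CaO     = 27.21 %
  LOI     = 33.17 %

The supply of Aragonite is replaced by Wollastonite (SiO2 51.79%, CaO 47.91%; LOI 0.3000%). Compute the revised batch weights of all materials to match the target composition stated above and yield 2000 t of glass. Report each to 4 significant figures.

Revised batch per 2000 t glass:
  Quartz sand: 1237 t
  Rutile: 87.42 t
  Calcined alumina: 85.87 t
  Wollastonite: 263.0 t
  SrCO3: 243.3 t
  Calcium borate ore: 238.4 t
Total batch = 2155 t; LOI loss = 155.0 t

All arithmetic keeps exact precision at all times — in-progress results appear rounded to 4 significant digits — every reported value takes a single rounding — derived quantities are rebuilt from the batch weights for 2000 t of glass at full float precision (six oxide percentages, glass mass, totals, yield, ignition loss) exactly as shown in the problem or answer text.
Per-oxide target masses for 2000 t glass:
  TiO2: 4.327% × 2000 = 86.54 t
  Al2O3: 4.462% × 2000 = 89.24 t
  SiO2: 68.35% × 2000 = 1367 t
  B2O3: 4.722% × 2000 = 94.44 t
  CaO: 9.544% × 2000 = 190.9 t
  SrO: 8.592% × 2000 = 171.8 t
Checking each oxide sum working from each reported weight, on the stated basis (delivered sums recover each target net of answer rounding effects):
  TiO2: 87.42·0.9899 = 86.54 t (target 86.54 t)
  Al2O3: 1237·0.003000 + 85.87·0.9960 = 89.24 t (target 89.24 t)
  SiO2: 1237·0.9950 + 263.0·0.5179 = 1367 t (target 1367 t)
  B2O3: 238.4·0.3962 = 94.45 t (target 94.44 t)
  CaO: 263.0·0.4791 + 238.4·0.2721 = 190.9 t (target 190.9 t)
  SrO: 243.3·0.7063 = 171.8 t (target 171.8 t)
Glass-mass closure: Σ batch − LOI loss = 2000 t (the Σ of target masses is 2000 t; the stated basis being 2000 t — any gap is answer rounding).
Whole-batch sum: Σ batch = 2155 t; LOI loss = Σ batch·LOI = 155.0 t; yield, glass over the total, = 92.81%.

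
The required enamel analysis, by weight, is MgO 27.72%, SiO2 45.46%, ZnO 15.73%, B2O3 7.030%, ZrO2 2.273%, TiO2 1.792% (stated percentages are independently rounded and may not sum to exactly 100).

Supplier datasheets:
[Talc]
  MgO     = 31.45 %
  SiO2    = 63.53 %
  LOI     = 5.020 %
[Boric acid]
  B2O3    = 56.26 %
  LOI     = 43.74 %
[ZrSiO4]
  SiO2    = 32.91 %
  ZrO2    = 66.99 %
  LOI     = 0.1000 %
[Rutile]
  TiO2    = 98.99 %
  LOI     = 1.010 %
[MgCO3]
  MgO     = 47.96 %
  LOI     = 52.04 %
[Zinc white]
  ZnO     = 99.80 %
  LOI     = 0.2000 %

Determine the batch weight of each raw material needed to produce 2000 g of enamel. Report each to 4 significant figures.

The working math holds full float precision throughout — in-progress results appear, with 4-significant-digit rounding, in the working. Every reported result undergoes a single rounding. The derived quantities (ignition loss, net glass mass, totals, yield, the six compositions) are re-derived using the weight values for 2000 g of glass in full float precision as they appear in problem or answer.
The oxide mass targets at 2000 g enamel:
  MgO: 27.72% × 2000 = 554.4 g
  SiO2: 45.46% × 2000 = 909.2 g
  ZnO: 15.73% × 2000 = 314.6 g
  B2O3: 7.030% × 2000 = 140.6 g
  ZrO2: 2.273% × 2000 = 45.46 g
  TiO2: 1.792% × 2000 = 35.84 g
Mass-balance tally per oxide working from each reported weight, per the basis as stated (oxide sums agree with the targets modulo rounding of the values):
  MgO: 1396·0.3145 + 240.5·0.4796 = 554.4 g (target 554.4 g)
  SiO2: 1396·0.6353 + 67.86·0.3291 = 909.2 g (target 909.2 g)
  ZnO: 315.2·0.9980 = 314.6 g (target 314.6 g)
  B2O3: 249.9·0.5626 = 140.6 g (target 140.6 g)
  ZrO2: 67.86·0.6699 = 45.46 g (target 45.46 g)
  TiO2: 36.21·0.9899 = 35.84 g (target 35.84 g)
The glass-mass cross-check: whole batch net of LOI = 2000 g (summing oxide targets gives 2000 g; versus the stated basis of 2000 g — differing by rounding only).
Total batch = Σ batch = 2306 g; Σ batch·LOI gives LOI loss = 305.6 g; yield = glass ÷ total batch = 86.75%.

Batch per 2000 g enamel:
  Talc: 1396 g
  Boric acid: 249.9 g
  ZrSiO4: 67.86 g
  Rutile: 36.21 g
  MgCO3: 240.5 g
  Zinc white: 315.2 g
Total batch = 2306 g; LOI loss = 305.6 g; yield = 86.75%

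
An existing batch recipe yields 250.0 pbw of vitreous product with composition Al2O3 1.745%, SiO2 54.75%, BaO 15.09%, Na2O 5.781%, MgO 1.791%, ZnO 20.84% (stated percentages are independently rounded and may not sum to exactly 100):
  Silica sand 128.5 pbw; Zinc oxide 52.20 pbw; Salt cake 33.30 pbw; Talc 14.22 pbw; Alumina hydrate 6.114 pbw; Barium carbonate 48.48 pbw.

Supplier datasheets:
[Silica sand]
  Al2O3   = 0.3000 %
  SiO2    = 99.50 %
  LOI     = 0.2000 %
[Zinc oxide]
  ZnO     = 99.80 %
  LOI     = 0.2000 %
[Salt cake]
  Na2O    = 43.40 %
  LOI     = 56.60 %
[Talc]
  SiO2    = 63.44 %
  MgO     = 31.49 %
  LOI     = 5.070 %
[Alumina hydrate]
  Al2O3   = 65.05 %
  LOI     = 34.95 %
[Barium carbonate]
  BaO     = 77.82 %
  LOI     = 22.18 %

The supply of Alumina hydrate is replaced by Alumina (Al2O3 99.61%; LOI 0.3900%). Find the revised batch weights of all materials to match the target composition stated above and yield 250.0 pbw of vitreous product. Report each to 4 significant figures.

Intermediates are printed with 4-significant-figure rounding at each printed step; every computation holds exact precision from start to finish; each reported result is rounded a single time — derived quantities (net glass mass, LOI, totals, yield, six oxide percentages) are re-derived at full precision using the weight values at 250.0 pbw of glass, as quoted within the question or the answer.
Oxide-by-oxide targets in 250.0 pbw vitreous product:
  Al2O3: 1.745% × 250.0 = 4.362 pbw
  SiO2: 54.75% × 250.0 = 136.9 pbw
  BaO: 15.09% × 250.0 = 37.72 pbw
  Na2O: 5.781% × 250.0 = 14.45 pbw
  MgO: 1.791% × 250.0 = 4.478 pbw
  ZnO: 20.84% × 250.0 = 52.10 pbw
Per-oxide balance check from the weights as reported, against the basis in use (delivered sums recover each target exact up to rounding of places):
  Al2O3: 128.5·0.003000 + 3.993·0.9961 = 4.363 pbw (target 4.362 pbw)
  SiO2: 128.5·0.9950 + 14.22·0.6344 = 136.9 pbw (target 136.9 pbw)
  BaO: 48.48·0.7782 = 37.73 pbw (target 37.72 pbw)
  Na2O: 33.30·0.4340 = 14.45 pbw (target 14.45 pbw)
  MgO: 14.22·0.3149 = 4.478 pbw (target 4.478 pbw)
  ZnO: 52.20·0.9980 = 52.10 pbw (target 52.10 pbw)
Glass-mass sanity pass: whole batch net of LOI = 250.0 pbw (the Σ of target masses is 250.0 pbw; the stated basis being 250.0 pbw — any gap is answer rounding).
Batch total: Σ batch = 280.7 pbw; Σ batch·LOI gives LOI loss = 30.70 pbw; yield = glass ÷ total batch = 89.06%.

Revised batch per 250.0 pbw vitreous product:
  Silica sand: 128.5 pbw
  Zinc oxide: 52.20 pbw
  Salt cake: 33.30 pbw
  Talc: 14.22 pbw
  Alumina: 3.993 pbw
  Barium carbonate: 48.48 pbw
Total batch = 280.7 pbw; LOI loss = 30.70 pbw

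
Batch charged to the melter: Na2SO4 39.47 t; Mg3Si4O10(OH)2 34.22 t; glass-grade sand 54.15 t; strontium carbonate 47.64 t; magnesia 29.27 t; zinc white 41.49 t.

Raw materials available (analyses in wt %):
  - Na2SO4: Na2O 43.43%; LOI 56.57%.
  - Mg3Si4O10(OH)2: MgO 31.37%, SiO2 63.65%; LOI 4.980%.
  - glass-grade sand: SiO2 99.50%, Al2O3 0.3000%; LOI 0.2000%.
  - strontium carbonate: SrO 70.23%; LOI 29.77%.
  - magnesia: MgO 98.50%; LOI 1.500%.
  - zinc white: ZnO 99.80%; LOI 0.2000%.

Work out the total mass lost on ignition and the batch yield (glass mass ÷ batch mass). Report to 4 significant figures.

Mid-chain values are rounded to four significant digits when quoted; the whole derivation holds exact precision through every step — every reported value is rounded just once. The derived quantities are re-derived in full precision (glass mass, totals, LOI, the six compositions, yield) using the weight values at 207.4 t of glass exactly as printed in the problem or answer text.
LOI of each material in turn:
  Na2SO4: 39.47 × 0.5657 = 22.33 t
  Mg3Si4O10(OH)2: 34.22 × 0.04980 = 1.704 t
  glass-grade sand: 54.15 × 0.002000 = 0.1083 t
  strontium carbonate: 47.64 × 0.2977 = 14.18 t
  magnesia: 29.27 × 0.01500 = 0.4390 t
  zinc white: 41.49 × 0.002000 = 0.08298 t
Total LOI = 38.85 t
Glass = batch − LOI = 246.2 − 38.85 = 207.4 t

LOI loss = 38.85 t; glass = 207.4 t; yield = 84.22%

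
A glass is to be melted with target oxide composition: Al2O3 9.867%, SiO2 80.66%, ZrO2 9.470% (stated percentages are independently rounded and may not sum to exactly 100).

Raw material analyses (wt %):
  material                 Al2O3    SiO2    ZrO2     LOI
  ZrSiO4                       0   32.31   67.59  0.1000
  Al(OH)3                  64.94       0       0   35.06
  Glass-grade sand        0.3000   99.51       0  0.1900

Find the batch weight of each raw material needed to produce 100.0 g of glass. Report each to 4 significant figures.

In-progress results are shown, rounded to four significant digits, at each printed step — full precision is held end to end. Every reported figure includes exactly one rounding; all derived quantities, which include totals, LOI, the yield, three oxide percentages, net glass mass, are rebuilt at full float precision, as given in the problem or the answer, starting from the weights on 100.0 g of glass.
Oxide-by-oxide targets in 100.0 g glass:
  Al2O3: 9.867% × 100.0 = 9.867 g
  SiO2: 80.66% × 100.0 = 80.66 g
  ZrO2: 9.470% × 100.0 = 9.470 g
Verifying the oxide balance applying the batch weights above, per the basis as stated (sum by sum, the targets are met once rounding is allowed for):
  Al2O3: 14.84·0.6494 + 76.51·0.003000 = 9.867 g (target 9.867 g)
  SiO2: 14.01·0.3231 + 76.51·0.9951 = 80.66 g (target 80.66 g)
  ZrO2: 14.01·0.6759 = 9.469 g (target 9.470 g)
Auditing the glass mass value: the batch minus its LOI: 100.0 g (per-oxide target masses sum to 100.0 g; with the basis standing at 100.0 g — gaps are rounding artifacts).
Summing the batch: Σ batch = 105.4 g; ignition loss, Σ(batch × LOI) = 5.362 g; glass ÷ batch gives a yield of 94.91%.

Batch per 100.0 g glass:
  ZrSiO4: 14.01 g
  Al(OH)3: 14.84 g
  Glass-grade sand: 76.51 g
Total batch = 105.4 g; LOI loss = 5.362 g; yield = 94.91%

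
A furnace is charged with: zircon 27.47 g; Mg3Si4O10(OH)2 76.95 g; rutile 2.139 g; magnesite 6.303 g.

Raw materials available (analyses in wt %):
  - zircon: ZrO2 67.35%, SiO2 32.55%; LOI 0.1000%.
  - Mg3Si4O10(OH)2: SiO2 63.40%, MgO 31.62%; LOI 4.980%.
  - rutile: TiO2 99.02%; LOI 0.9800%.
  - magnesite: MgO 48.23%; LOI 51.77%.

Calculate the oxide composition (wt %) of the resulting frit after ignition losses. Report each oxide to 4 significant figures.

Glass mass = 105.7 g (batch 112.9 − LOI 7.144).
Composition: ZrO2 17.50%, SiO2 54.61%, MgO 25.89%, TiO2 2.003%

Each numeric step runs at exact precision end to end — in-progress results are shown (rounded to 4 significant digits) when written out. A single rounding completes every reported value; derived quantities, including ignition loss, totals, glass mass, four oxide percentages, yield, are computed from the batch weights for 105.7 g of glass at exact precision, exactly as shown in either problem or answer.
Oxide masses out of the charge:
  ZrO2: 27.47·0.6735 = 18.50 g
  SiO2: 27.47·0.3255 + 76.95·0.6340 = 57.73 g
  MgO: 76.95·0.3162 + 6.303·0.4823 = 27.37 g
  TiO2: 2.139·0.9902 = 2.118 g
LOI: 27.47·0.001000 + 76.95·0.04980 + 2.139·0.009800 + 6.303·0.5177 = 7.144 g
Glass = total batch minus LOI = 112.9 − 7.144 = 105.7 g (consistent with Σ oxide mass)
wt %: oxide over glass, times 100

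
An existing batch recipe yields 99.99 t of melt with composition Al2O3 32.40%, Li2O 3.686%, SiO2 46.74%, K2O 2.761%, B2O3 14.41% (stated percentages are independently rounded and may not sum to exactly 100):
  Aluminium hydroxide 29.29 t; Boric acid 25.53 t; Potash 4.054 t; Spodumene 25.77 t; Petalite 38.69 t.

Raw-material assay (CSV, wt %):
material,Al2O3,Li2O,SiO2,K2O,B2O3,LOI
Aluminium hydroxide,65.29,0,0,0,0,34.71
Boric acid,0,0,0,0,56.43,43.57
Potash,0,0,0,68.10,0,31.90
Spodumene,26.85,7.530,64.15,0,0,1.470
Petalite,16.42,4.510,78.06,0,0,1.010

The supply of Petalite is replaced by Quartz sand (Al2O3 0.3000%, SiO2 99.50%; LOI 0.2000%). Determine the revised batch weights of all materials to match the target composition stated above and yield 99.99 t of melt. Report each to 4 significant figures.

All internal work carries full precision through the solve — the intermediate values are shown, rounded to 4 significant digits, on the page; a single rounding finalizes each reported figure. Derived quantities are carried in exact precision (net glass mass, LOI, five oxide percentages, yield, totals) from the batch weights on 99.99 t of glass as written in either problem or answer.
Oxide-by-oxide targets in 99.99 t melt:
  Al2O3: 32.40% × 99.99 = 32.40 t
  Li2O: 3.686% × 99.99 = 3.686 t
  SiO2: 46.74% × 99.99 = 46.74 t
  K2O: 2.761% × 99.99 = 2.761 t
  B2O3: 14.41% × 99.99 = 14.41 t
Sums-versus-targets review applying the batch weights above, per the basis as stated (sum by sum, the targets are met given rounding of the digits):
  Al2O3: 29.42·0.6529 + 48.95·0.2685 + 15.41·0.003000 = 32.40 t (target 32.40 t)
  Li2O: 48.95·0.07530 = 3.686 t (target 3.686 t)
  SiO2: 48.95·0.6415 + 15.41·0.9950 = 46.73 t (target 46.74 t)
  K2O: 4.054·0.6810 = 2.761 t (target 2.761 t)
  B2O3: 25.53·0.5643 = 14.41 t (target 14.41 t)
The glass-mass cross-check: total charge less LOI = 99.99 t (summing oxide targets gives 99.99 t; stated basis 99.99 t — gaps are rounding artifacts).
Whole-batch sum: Σ batch = 123.4 t; loss to ignition Σ batch·LOI = 23.38 t; glass ÷ batch gives a yield of 81.05%.

Revised batch per 99.99 t melt:
  Aluminium hydroxide: 29.42 t
  Boric acid: 25.53 t
  Potash: 4.054 t
  Spodumene: 48.95 t
  Quartz sand: 15.41 t
Total batch = 123.4 t; LOI loss = 23.38 t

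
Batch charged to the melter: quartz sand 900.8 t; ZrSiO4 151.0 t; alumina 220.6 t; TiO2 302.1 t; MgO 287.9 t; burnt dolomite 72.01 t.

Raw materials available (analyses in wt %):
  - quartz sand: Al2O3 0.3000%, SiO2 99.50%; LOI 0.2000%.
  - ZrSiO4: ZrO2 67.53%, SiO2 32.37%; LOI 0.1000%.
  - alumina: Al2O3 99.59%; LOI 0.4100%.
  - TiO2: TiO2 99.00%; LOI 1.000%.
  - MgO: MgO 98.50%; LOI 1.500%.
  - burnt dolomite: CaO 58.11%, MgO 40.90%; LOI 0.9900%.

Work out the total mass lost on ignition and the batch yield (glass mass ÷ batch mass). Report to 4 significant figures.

Working values appear, rounded to 4 significant figures, within the worked lines. Every computation holds full float precision in all steps; a single rounding finalizes each reported result; all derived quantities, including the six compositions, the totals, LOI, the yield, net glass mass, are computed starting from the weights per 1924 t of glass at full precision as quoted within question or answer.
Loss on ignition, line by line:
  quartz sand: 900.8 × 0.002000 = 1.802 t
  ZrSiO4: 151.0 × 0.001000 = 0.1510 t
  alumina: 220.6 × 0.004100 = 0.9045 t
  TiO2: 302.1 × 0.01000 = 3.021 t
  MgO: 287.9 × 0.01500 = 4.318 t
  burnt dolomite: 72.01 × 0.009900 = 0.7129 t
Total LOI = 10.91 t
Glass = batch − LOI = 1934 − 10.91 = 1924 t

LOI loss = 10.91 t; glass = 1924 t; yield = 99.44%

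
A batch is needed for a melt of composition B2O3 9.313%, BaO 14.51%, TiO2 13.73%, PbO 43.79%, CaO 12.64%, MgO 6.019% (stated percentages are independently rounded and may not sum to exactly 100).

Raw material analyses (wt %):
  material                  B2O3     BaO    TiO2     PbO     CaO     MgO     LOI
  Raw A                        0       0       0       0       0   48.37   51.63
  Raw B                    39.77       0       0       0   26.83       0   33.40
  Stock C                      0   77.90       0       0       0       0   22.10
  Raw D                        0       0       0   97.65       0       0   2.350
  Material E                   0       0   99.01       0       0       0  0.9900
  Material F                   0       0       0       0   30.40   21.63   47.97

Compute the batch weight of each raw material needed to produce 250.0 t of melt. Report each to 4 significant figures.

The intermediate values are shown, rounded to four significant digits, on the page; the working math carries full precision from first step to last — each reported result is rounded once only. All derived quantities are recomputed at exact precision (ignition loss, six oxide percentages, the yield, glass mass, totals) using the weight values for 250.0 t of glass exactly as printed in the problem or answer text.
Per-oxide target masses for 250.0 t melt:
  B2O3: 9.313% × 250.0 = 23.28 t
  BaO: 14.51% × 250.0 = 36.28 t
  TiO2: 13.73% × 250.0 = 34.33 t
  PbO: 43.79% × 250.0 = 109.5 t
  CaO: 12.64% × 250.0 = 31.60 t
  MgO: 6.019% × 250.0 = 15.05 t
Balance tally, oxide-wise, working from each reported weight, under the basis named above (every target is met by its sum given rounding of the digits):
  B2O3: 58.54·0.3977 = 23.28 t (target 23.28 t)
  BaO: 46.57·0.7790 = 36.28 t (target 36.28 t)
  TiO2: 34.67·0.9901 = 34.33 t (target 34.33 t)
  PbO: 112.1·0.9765 = 109.5 t (target 109.5 t)
  CaO: 58.54·0.2683 + 52.28·0.3040 = 31.60 t (target 31.60 t)
  MgO: 7.731·0.4837 + 52.28·0.2163 = 15.05 t (target 15.05 t)
Glass-mass closure: total charge less LOI = 250.0 t (the Σ of target masses is 250.0 t; stated basis 250.0 t — deltas are rounding alone).
Total batch = Σ batch = 311.9 t; ignition loss, Σ(batch × LOI) = 61.89 t; yield, glass over the total, = 80.16%.

Batch per 250.0 t melt:
  Raw A: 7.731 t
  Raw B: 58.54 t
  Stock C: 46.57 t
  Raw D: 112.1 t
  Material E: 34.67 t
  Material F: 52.28 t
Total batch = 311.9 t; LOI loss = 61.89 t; yield = 80.16%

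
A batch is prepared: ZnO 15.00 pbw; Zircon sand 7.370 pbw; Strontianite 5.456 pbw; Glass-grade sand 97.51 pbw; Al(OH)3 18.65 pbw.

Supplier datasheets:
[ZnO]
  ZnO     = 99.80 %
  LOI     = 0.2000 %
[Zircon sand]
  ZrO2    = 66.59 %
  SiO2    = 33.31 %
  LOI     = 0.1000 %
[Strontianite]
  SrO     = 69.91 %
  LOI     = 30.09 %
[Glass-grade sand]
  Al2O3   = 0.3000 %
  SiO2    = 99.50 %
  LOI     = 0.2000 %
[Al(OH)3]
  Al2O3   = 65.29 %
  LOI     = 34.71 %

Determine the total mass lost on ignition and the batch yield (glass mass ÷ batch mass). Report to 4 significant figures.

Mid-chain values are printed, rounded to four significant figures, on the page. Full precision is held at each step — every reported result is rounded exactly once — all derived quantities are computed using the weight values on 135.6 pbw of glass in full float precision (five oxide percentages, the totals, the yield, ignition loss, net glass mass) exactly as shown in either problem or answer.
Loss on ignition, line by line:
  ZnO: 15.00 × 0.002000 = 0.03000 pbw
  Zircon sand: 7.370 × 0.001000 = 0.007370 pbw
  Strontianite: 5.456 × 0.3009 = 1.642 pbw
  Glass-grade sand: 97.51 × 0.002000 = 0.1950 pbw
  Al(OH)3: 18.65 × 0.3471 = 6.473 pbw
Total LOI = 8.348 pbw
Glass = batch − LOI = 144.0 − 8.348 = 135.6 pbw

LOI loss = 8.348 pbw; glass = 135.6 pbw; yield = 94.20%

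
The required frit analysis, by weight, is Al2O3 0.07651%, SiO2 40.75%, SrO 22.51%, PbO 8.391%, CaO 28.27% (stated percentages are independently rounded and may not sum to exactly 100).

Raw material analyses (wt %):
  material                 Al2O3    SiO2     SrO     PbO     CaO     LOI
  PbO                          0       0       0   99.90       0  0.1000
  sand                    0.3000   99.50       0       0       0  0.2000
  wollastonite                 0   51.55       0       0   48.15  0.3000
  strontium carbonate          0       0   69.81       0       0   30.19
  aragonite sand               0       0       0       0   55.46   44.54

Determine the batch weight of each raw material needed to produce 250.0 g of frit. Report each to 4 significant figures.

Batch per 250.0 g frit:
  PbO: 21.00 g
  sand: 63.76 g
  wollastonite: 74.56 g
  strontium carbonate: 80.61 g
  aragonite sand: 62.70 g
Total batch = 302.6 g; LOI loss = 52.63 g; yield = 82.61%

Working values are displayed with 4-significant-digit rounding on the page; the whole derivation keeps exact precision at each step — exactly one rounding is applied to every reported value — the derived quantities, which include ignition loss, totals, glass mass, yield, the five compositions, are carried in full precision, as they appear in question or answer, starting from the weights at 250.0 g of glass.
Per-oxide target masses for 250.0 g frit:
  Al2O3: 0.07651% × 250.0 = 0.1913 g
  SiO2: 40.75% × 250.0 = 101.9 g
  SrO: 22.51% × 250.0 = 56.28 g
  PbO: 8.391% × 250.0 = 20.98 g
  CaO: 28.27% × 250.0 = 70.68 g
Oxide-by-oxide audit on the weights just shown, under the basis named above (summed amounts equal target values exact up to rounding of places):
  Al2O3: 63.76·0.003000 = 0.1913 g (target 0.1913 g)
  SiO2: 63.76·0.9950 + 74.56·0.5155 = 101.9 g (target 101.9 g)
  SrO: 80.61·0.6981 = 56.27 g (target 56.28 g)
  PbO: 21.00·0.9990 = 20.98 g (target 20.98 g)
  CaO: 74.56·0.4815 + 62.70·0.5546 = 70.67 g (target 70.68 g)
Glass-mass closure: Σ batch − LOI loss = 250.0 g (summing oxide targets gives 250.0 g; stated basis 250.0 g — a pure rounding effect).
Batch grand total — Σ batch = 302.6 g; loss to ignition Σ batch·LOI = 52.63 g; as yield: glass ÷ batch → 82.61%.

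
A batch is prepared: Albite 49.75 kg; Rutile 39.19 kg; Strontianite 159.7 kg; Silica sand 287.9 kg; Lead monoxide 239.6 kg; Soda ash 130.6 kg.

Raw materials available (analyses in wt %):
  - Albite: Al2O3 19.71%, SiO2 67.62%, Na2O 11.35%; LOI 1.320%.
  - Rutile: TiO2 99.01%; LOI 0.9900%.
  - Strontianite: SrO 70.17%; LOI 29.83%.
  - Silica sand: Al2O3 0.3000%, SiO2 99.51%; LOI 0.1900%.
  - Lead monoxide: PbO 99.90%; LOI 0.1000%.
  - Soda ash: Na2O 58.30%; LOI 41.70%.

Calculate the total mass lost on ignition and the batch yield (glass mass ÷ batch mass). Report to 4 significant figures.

Mid-chain values are displayed rounded off to 4 significant figures on the page. All internal work holds full float precision at every stage. Exactly one rounding lands on each reported result; all derived quantities, which include the totals, net glass mass, six oxide percentages, the yield, ignition loss, are re-derived in full precision, as set out in the problem or answer text, using the weight values at 802.8 kg of glass.
Material-by-material LOI:
  Albite: 49.75 × 0.01320 = 0.6567 kg
  Rutile: 39.19 × 0.009900 = 0.3880 kg
  Strontianite: 159.7 × 0.2983 = 47.64 kg
  Silica sand: 287.9 × 0.001900 = 0.5470 kg
  Lead monoxide: 239.6 × 0.001000 = 0.2396 kg
  Soda ash: 130.6 × 0.4170 = 54.46 kg
Total LOI = 103.9 kg
Glass = batch − LOI = 906.7 − 103.9 = 802.8 kg

LOI loss = 103.9 kg; glass = 802.8 kg; yield = 88.54%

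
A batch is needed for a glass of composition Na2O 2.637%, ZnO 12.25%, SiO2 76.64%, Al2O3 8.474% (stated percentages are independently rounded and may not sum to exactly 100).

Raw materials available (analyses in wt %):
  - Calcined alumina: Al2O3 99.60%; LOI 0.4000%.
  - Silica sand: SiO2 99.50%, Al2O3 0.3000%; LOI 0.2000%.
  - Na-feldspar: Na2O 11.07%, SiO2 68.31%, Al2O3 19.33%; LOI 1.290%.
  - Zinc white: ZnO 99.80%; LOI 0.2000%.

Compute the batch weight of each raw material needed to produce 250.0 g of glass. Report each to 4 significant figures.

In-progress results are displayed (rounded to 4 significant digits) on the page — all internal work runs at exact precision through the solve; a single rounding yields every reported figure; the derived quantities, which include net glass mass, ignition loss, the yield, the totals, the four compositions, are rebuilt in full float precision, exactly as printed in problem or answer, from the batch weights per 250.0 g of glass.
Oxide-by-oxide targets in 250.0 g glass:
  Na2O: 2.637% × 250.0 = 6.592 g
  ZnO: 12.25% × 250.0 = 30.62 g
  SiO2: 76.64% × 250.0 = 191.6 g
  Al2O3: 8.474% × 250.0 = 21.18 g
Per-oxide balance check on the weights just shown, under the basis named above (sum by sum, the targets are met given rounding of the digits):
  Na2O: 59.55·0.1107 = 6.592 g (target 6.592 g)
  ZnO: 30.69·0.9980 = 30.63 g (target 30.62 g)
  SiO2: 151.7·0.9950 + 59.55·0.6831 = 191.6 g (target 191.6 g)
  Al2O3: 9.255·0.9960 + 151.7·0.003000 + 59.55·0.1933 = 21.18 g (target 21.18 g)
Glass mass check: batch Σ − ignition loss = 250.0 g (oxide target masses add up to 250.0 g; against the stated basis, 250.0 g — a pure rounding effect).
Total batch = Σ batch = 251.2 g; the LOI term Σ batch·LOI equals 1.170 g; yield = glass ÷ total batch = 99.53%.

Batch per 250.0 g glass:
  Calcined alumina: 9.255 g
  Silica sand: 151.7 g
  Na-feldspar: 59.55 g
  Zinc white: 30.69 g
Total batch = 251.2 g; LOI loss = 1.170 g; yield = 99.53%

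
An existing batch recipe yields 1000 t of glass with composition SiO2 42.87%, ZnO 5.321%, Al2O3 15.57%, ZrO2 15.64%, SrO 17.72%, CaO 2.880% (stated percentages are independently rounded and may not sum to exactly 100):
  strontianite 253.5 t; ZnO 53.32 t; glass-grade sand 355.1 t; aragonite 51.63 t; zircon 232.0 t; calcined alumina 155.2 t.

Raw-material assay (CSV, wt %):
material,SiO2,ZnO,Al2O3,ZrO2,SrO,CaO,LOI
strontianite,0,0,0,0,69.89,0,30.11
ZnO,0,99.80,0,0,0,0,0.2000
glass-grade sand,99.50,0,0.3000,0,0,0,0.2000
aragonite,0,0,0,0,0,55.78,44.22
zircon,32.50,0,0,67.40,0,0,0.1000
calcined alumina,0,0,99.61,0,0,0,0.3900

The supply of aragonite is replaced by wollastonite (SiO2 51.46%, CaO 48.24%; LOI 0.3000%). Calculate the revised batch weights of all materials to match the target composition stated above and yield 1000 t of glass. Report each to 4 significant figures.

All arithmetic keeps full float precision at all times; intermediates are printed with 4-significant-figure rounding in the working. Exactly one rounding is applied to every reported figure; all derived quantities (net glass mass, the six compositions, the totals, ignition loss, the yield) are rebuilt at full float precision starting from the weights on 1000 t of glass as given in either problem or answer.
Target masses of each oxide per 1000 t glass:
  SiO2: 42.87% × 1000 = 428.7 t
  ZnO: 5.321% × 1000 = 53.21 t
  Al2O3: 15.57% × 1000 = 155.7 t
  ZrO2: 15.64% × 1000 = 156.4 t
  SrO: 17.72% × 1000 = 177.2 t
  CaO: 2.880% × 1000 = 28.80 t
Mass-balance tally per oxide applying the batch weights above, for the quoted basis mass (target by target, the sums agree given rounding of the digits):
  SiO2: 324.2·0.9950 + 59.70·0.5146 + 232.0·0.3250 = 428.7 t (target 428.7 t)
  ZnO: 53.32·0.9980 = 53.21 t (target 53.21 t)
  Al2O3: 324.2·0.003000 + 155.3·0.9961 = 155.7 t (target 155.7 t)
  ZrO2: 232.0·0.6740 = 156.4 t (target 156.4 t)
  SrO: 253.5·0.6989 = 177.2 t (target 177.2 t)
  CaO: 59.70·0.4824 = 28.80 t (target 28.80 t)
Mass balance on the glass: batch Σ − ignition loss = 999.9 t (the Σ of target masses is 1000 t; stated basis 1000 t — deltas are rounding alone).
Adding the batch up: Σ batch = 1078 t; loss to ignition Σ batch·LOI = 78.10 t; the yield ratio, glass ÷ batch: 92.76%.

Revised batch per 1000 t glass:
  strontianite: 253.5 t
  ZnO: 53.32 t
  glass-grade sand: 324.2 t
  wollastonite: 59.70 t
  zircon: 232.0 t
  calcined alumina: 155.3 t
Total batch = 1078 t; LOI loss = 78.10 t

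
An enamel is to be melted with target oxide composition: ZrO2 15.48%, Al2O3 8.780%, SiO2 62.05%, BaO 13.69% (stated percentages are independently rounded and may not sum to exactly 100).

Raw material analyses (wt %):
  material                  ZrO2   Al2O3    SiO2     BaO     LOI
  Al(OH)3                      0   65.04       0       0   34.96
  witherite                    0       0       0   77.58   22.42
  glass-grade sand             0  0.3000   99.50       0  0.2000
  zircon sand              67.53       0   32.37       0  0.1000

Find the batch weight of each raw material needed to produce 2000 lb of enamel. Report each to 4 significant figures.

Batch per 2000 lb enamel:
  Al(OH)3: 264.9 lb
  witherite: 352.9 lb
  glass-grade sand: 1098 lb
  zircon sand: 458.5 lb
Total batch = 2174 lb; LOI loss = 174.4 lb; yield = 91.98%

The working math carries full float precision end to end — in-progress results are shown (rounded to four significant figures) in the working. A single rounding yields each reported number; all derived quantities (the four compositions, the yield, ignition loss, totals, glass mass) are computed in full precision from the batch weights on 2000 lb of glass, exactly as shown in the question or the answer.
The oxide mass targets at 2000 lb enamel:
  ZrO2: 15.48% × 2000 = 309.6 lb
  Al2O3: 8.780% × 2000 = 175.6 lb
  SiO2: 62.05% × 2000 = 1241 lb
  BaO: 13.69% × 2000 = 273.8 lb
Balance tally, oxide-wise, per the reported batch figures, against the basis in use (sums match the target masses within answer rounding):
  ZrO2: 458.5·0.6753 = 309.6 lb (target 309.6 lb)
  Al2O3: 264.9·0.6504 + 1098·0.003000 = 175.6 lb (target 175.6 lb)
  SiO2: 1098·0.9950 + 458.5·0.3237 = 1241 lb (target 1241 lb)
  BaO: 352.9·0.7758 = 273.8 lb (target 273.8 lb)
Glass-mass sanity pass: the batch minus its LOI: 2000 lb (the targets, summed, come to 2000 lb; the stated basis being 2000 lb — deltas are rounding alone).
Whole-batch sum: Σ batch = 2174 lb; the LOI term Σ batch·LOI equals 174.4 lb; as yield: glass ÷ batch → 91.98%.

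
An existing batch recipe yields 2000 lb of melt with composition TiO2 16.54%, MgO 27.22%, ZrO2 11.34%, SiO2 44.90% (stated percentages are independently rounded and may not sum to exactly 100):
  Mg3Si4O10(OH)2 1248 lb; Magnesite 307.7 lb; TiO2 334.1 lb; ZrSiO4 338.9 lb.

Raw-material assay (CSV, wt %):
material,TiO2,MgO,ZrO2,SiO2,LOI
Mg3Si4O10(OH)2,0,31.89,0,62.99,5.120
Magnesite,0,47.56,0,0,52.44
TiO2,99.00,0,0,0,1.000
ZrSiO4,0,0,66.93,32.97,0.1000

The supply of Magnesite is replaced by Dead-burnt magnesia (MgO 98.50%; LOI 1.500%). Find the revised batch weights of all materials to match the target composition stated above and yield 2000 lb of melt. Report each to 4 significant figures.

The intermediate values are displayed, with 4-significant-figure rounding, when written out. The whole derivation holds full precision in every operation — exactly one rounding lands on every reported value — the derived quantities are re-derived at exact precision (yield, totals, glass mass, ignition loss, the four compositions) starting from the weights at 2000 lb of glass exactly as shown in the problem or the answer.
Per-oxide target masses for 2000 lb melt:
  TiO2: 16.54% × 2000 = 330.8 lb
  MgO: 27.22% × 2000 = 544.4 lb
  ZrO2: 11.34% × 2000 = 226.8 lb
  SiO2: 44.90% × 2000 = 898.0 lb
Per-oxide balance check with the batch weights as given, versus the basis set out (each sum matches its target mass within answer rounding):
  TiO2: 334.1·0.9900 = 330.8 lb (target 330.8 lb)
  MgO: 1248·0.3189 + 148.6·0.9850 = 544.4 lb (target 544.4 lb)
  ZrO2: 338.9·0.6693 = 226.8 lb (target 226.8 lb)
  SiO2: 1248·0.6299 + 338.9·0.3297 = 897.9 lb (target 898.0 lb)
Glass mass check: whole batch net of LOI = 2000 lb (oxide target masses add up to 2000 lb; with the basis standing at 2000 lb — a pure rounding effect).
Batch grand total — Σ batch = 2070 lb; LOI removed, Σ of batch·LOI: 69.81 lb; yield: glass divided by total = 96.63%.

Revised batch per 2000 lb melt:
  Mg3Si4O10(OH)2: 1248 lb
  Dead-burnt magnesia: 148.6 lb
  TiO2: 334.1 lb
  ZrSiO4: 338.9 lb
Total batch = 2070 lb; LOI loss = 69.81 lb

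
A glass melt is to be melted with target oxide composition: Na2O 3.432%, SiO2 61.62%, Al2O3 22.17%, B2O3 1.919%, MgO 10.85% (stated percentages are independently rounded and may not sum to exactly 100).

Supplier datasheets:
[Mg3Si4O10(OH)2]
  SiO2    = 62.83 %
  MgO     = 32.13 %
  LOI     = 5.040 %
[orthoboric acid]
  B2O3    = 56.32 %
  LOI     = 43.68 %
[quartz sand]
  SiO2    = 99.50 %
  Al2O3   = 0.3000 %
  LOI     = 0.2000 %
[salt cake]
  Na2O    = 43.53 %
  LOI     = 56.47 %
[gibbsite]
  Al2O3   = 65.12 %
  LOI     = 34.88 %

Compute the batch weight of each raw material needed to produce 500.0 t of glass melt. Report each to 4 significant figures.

Mid-chain values are displayed with 4-significant-digit rounding in the printout. The whole derivation maintains full precision in every operation; every reported figure is rounded once only. The derived quantities (ignition loss, the totals, glass mass, the yield, five oxide percentages) are carried at full float precision using the weight values for 500.0 t of glass as set out in problem or answer.
Per-oxide target masses for 500.0 t glass melt:
  Na2O: 3.432% × 500.0 = 17.16 t
  SiO2: 61.62% × 500.0 = 308.1 t
  Al2O3: 22.17% × 500.0 = 110.8 t
  B2O3: 1.919% × 500.0 = 9.595 t
  MgO: 10.85% × 500.0 = 54.25 t
Checking each oxide sum with the batch weights as given, on the stated basis (delivered sums recover each target modulo rounding of the values):
  Na2O: 39.42·0.4353 = 17.16 t (target 17.16 t)
  SiO2: 168.8·0.6283 + 203.0·0.9950 = 308.0 t (target 308.1 t)
  Al2O3: 203.0·0.003000 + 169.3·0.6512 = 110.9 t (target 110.8 t)
  B2O3: 17.04·0.5632 = 9.597 t (target 9.595 t)
  MgO: 168.8·0.3213 = 54.24 t (target 54.25 t)
Mass balance on the glass: Σ batch − LOI loss = 499.9 t (oxide target masses add up to 500.0 t; versus the stated basis of 500.0 t — a pure rounding effect).
Batch grand total — Σ batch = 597.6 t; Σ batch·LOI gives LOI loss = 97.67 t; yield, glass over the total, = 83.66%.

Batch per 500.0 t glass melt:
  Mg3Si4O10(OH)2: 168.8 t
  orthoboric acid: 17.04 t
  quartz sand: 203.0 t
  salt cake: 39.42 t
  gibbsite: 169.3 t
Total batch = 597.6 t; LOI loss = 97.67 t; yield = 83.66%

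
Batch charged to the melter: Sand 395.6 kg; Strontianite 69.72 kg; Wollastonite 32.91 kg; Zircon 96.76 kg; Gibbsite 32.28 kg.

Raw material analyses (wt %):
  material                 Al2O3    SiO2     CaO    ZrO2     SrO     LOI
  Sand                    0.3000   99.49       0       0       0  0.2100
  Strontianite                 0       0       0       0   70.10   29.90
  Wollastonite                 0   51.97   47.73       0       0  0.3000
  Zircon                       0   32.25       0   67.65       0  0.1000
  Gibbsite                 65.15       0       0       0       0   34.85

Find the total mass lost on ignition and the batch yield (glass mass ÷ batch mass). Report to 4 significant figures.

LOI loss = 33.12 kg; glass = 594.1 kg; yield = 94.72%

Exact precision is carried all the way through. Mid-chain values are displayed, rounded to four significant digits, across the worked steps; every reported number is rounded just once; all derived quantities, which include glass mass, LOI, the five compositions, the yield, the totals, are computed in full float precision, as quoted within the question or the answer, starting from the weights per 594.1 kg of glass.
LOI of each material in turn:
  Sand: 395.6 × 0.002100 = 0.8308 kg
  Strontianite: 69.72 × 0.2990 = 20.85 kg
  Wollastonite: 32.91 × 0.003000 = 0.09873 kg
  Zircon: 96.76 × 0.001000 = 0.09676 kg
  Gibbsite: 32.28 × 0.3485 = 11.25 kg
Total LOI = 33.12 kg
Glass = batch − LOI = 627.3 − 33.12 = 594.1 kg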